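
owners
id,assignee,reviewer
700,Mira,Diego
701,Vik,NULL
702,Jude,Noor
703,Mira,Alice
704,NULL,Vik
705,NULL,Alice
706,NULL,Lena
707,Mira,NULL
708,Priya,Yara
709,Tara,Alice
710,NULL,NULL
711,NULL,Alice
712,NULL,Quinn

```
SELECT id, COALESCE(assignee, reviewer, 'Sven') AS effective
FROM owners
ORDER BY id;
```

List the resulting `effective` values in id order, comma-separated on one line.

id=700: assignee=Mira → Mira
id=701: assignee=Vik → Vik
id=702: assignee=Jude → Jude
id=703: assignee=Mira → Mira
id=704: assignee=NULL, reviewer=Vik → Vik
id=705: assignee=NULL, reviewer=Alice → Alice
id=706: assignee=NULL, reviewer=Lena → Lena
id=707: assignee=Mira → Mira
id=708: assignee=Priya → Priya
id=709: assignee=Tara → Tara
id=710: assignee=NULL, reviewer=NULL, → literal Sven → Sven
id=711: assignee=NULL, reviewer=Alice → Alice
id=712: assignee=NULL, reviewer=Quinn → Quinn

Mira, Vik, Jude, Mira, Vik, Alice, Lena, Mira, Priya, Tara, Sven, Alice, Quinn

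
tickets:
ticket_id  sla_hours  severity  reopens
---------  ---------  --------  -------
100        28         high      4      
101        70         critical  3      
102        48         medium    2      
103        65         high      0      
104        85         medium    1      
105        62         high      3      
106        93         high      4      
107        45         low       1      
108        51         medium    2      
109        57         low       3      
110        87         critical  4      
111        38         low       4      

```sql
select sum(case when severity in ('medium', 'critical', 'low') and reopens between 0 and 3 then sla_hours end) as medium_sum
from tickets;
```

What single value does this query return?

356

ticket_id=100: ✗
ticket_id=101: ✓ → 70
ticket_id=102: ✓ → 48
ticket_id=103: ✗
ticket_id=104: ✓ → 85
ticket_id=105: ✗
ticket_id=106: ✗
ticket_id=107: ✓ → 45
ticket_id=108: ✓ → 51
ticket_id=109: ✓ → 57
ticket_id=110: ✗
ticket_id=111: ✗
medium_sum = 70 + 48 + 85 + 45 + 51 + 57 = 356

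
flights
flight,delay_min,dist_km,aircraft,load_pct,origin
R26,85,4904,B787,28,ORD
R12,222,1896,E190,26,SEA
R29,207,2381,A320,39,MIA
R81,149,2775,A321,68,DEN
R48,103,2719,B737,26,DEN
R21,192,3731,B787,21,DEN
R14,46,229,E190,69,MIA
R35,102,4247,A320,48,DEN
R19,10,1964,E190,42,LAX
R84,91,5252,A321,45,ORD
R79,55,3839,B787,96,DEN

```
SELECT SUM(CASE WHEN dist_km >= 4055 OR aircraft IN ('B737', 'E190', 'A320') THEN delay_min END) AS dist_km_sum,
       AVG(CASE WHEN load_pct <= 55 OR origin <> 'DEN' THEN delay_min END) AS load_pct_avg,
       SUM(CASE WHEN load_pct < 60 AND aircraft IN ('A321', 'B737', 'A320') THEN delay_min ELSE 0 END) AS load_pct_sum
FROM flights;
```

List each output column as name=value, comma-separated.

dist_km_sum=866, load_pct_avg=117.5555555556, load_pct_sum=503

[dist_km_sum: dist_km >= 4055 OR aircraft IN ('B737', 'E190', 'A320')]
flight=R26: ✓ → 85
flight=R12: ✓ → 222
flight=R29: ✓ → 207
flight=R81: ✗
flight=R48: ✓ → 103
flight=R21: ✗
flight=R14: ✓ → 46
flight=R35: ✓ → 102
flight=R19: ✓ → 10
flight=R84: ✓ → 91
flight=R79: ✗
dist_km_sum = 85 + 222 + 207 + 103 + 46 + 102 + 10 + 91 = 866
—
[load_pct_avg: load_pct <= 55 OR origin <> 'DEN']
flight=R26: ✓ → 85
flight=R12: ✓ → 222
flight=R29: ✓ → 207
flight=R81: ✗
flight=R48: ✓ → 103
flight=R21: ✓ → 192
flight=R14: ✓ → 46
flight=R35: ✓ → 102
flight=R19: ✓ → 10
flight=R84: ✓ → 91
flight=R79: ✗
load_pct_avg = (85 + 222 + 207 + 103 + 192 + 46 + 102 + 10 + 91) / 9 = 117.5555555556
—
[load_pct_sum: load_pct < 60 AND aircraft IN ('A321', 'B737', 'A320')]
flight=R26: ✗
flight=R12: ✗
flight=R29: ✓ → 207
flight=R81: ✗
flight=R48: ✓ → 103
flight=R21: ✗
flight=R14: ✗
flight=R35: ✓ → 102
flight=R19: ✗
flight=R84: ✓ → 91
flight=R79: ✗
load_pct_sum = 207 + 103 + 102 + 91 = 503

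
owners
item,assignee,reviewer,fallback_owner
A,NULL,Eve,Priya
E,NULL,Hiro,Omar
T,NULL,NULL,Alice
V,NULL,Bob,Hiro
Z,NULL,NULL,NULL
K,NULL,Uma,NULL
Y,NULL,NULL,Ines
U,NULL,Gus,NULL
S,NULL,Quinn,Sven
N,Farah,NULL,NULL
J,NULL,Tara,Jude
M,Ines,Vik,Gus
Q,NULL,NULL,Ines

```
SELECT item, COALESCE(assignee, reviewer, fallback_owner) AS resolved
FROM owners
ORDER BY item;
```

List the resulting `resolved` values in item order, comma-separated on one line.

Eve, Hiro, Tara, Uma, Ines, Farah, Ines, Quinn, Alice, Gus, Bob, Ines, NULL

item=A: assignee=NULL, reviewer=Eve → Eve
item=E: assignee=NULL, reviewer=Hiro → Hiro
item=J: assignee=NULL, reviewer=Tara → Tara
item=K: assignee=NULL, reviewer=Uma → Uma
item=M: assignee=Ines → Ines
item=N: assignee=Farah → Farah
item=Q: assignee=NULL, reviewer=NULL, fallback_owner=Ines → Ines
item=S: assignee=NULL, reviewer=Quinn → Quinn
item=T: assignee=NULL, reviewer=NULL, fallback_owner=Alice → Alice
item=U: assignee=NULL, reviewer=Gus → Gus
item=V: assignee=NULL, reviewer=Bob → Bob
item=Y: assignee=NULL, reviewer=NULL, fallback_owner=Ines → Ines
item=Z: assignee=NULL, reviewer=NULL, fallback_owner=NULL (all NULL) → NULL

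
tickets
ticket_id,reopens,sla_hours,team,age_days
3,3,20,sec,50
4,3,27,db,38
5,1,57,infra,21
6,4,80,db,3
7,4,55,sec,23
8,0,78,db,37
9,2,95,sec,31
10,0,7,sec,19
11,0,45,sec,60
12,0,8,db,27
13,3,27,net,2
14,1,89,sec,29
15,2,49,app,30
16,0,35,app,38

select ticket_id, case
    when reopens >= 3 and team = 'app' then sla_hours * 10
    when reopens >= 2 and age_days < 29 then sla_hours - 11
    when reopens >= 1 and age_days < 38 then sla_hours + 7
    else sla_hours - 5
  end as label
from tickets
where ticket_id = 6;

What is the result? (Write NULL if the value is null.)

69

ticket_id = 6: reopens=4, sla_hours=80, team=db, age_days=3.
reopens >= 3 and team = 'app' → false
reopens >= 2 and age_days < 29 → true → 69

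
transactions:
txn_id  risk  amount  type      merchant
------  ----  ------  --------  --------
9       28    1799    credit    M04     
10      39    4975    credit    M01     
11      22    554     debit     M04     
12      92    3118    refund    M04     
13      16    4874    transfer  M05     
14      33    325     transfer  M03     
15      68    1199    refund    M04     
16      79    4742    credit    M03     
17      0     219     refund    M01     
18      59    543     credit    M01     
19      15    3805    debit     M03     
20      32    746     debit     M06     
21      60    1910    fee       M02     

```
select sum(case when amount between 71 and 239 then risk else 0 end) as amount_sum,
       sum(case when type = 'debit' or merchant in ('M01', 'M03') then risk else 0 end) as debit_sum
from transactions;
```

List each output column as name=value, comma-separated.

[amount_sum: amount between 71 and 239]
txn_id=9: ✗
txn_id=10: ✗
txn_id=11: ✗
txn_id=12: ✗
txn_id=13: ✗
txn_id=14: ✗
txn_id=15: ✗
txn_id=16: ✗
txn_id=17: ✓ → 0
txn_id=18: ✗
txn_id=19: ✗
txn_id=20: ✗
txn_id=21: ✗
amount_sum = 0
—
[debit_sum: type = 'debit' or merchant in ('M01', 'M03')]
txn_id=9: ✗
txn_id=10: ✓ → 39
txn_id=11: ✓ → 22
txn_id=12: ✗
txn_id=13: ✗
txn_id=14: ✓ → 33
txn_id=15: ✗
txn_id=16: ✓ → 79
txn_id=17: ✓ → 0
txn_id=18: ✓ → 59
txn_id=19: ✓ → 15
txn_id=20: ✓ → 32
txn_id=21: ✗
debit_sum = 39 + 22 + 33 + 79 + 59 + 15 + 32 = 279

amount_sum=0, debit_sum=279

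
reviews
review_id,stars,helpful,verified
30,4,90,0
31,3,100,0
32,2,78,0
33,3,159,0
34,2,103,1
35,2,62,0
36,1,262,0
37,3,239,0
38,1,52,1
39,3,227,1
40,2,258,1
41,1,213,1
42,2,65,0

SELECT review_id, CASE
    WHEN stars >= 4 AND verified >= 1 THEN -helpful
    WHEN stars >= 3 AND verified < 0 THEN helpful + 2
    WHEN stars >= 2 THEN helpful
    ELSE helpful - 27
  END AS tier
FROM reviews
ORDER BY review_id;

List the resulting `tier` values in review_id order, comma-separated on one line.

review_id=30: stars >= 2 → 90
review_id=31: stars >= 2 → 100
review_id=32: stars >= 2 → 78
review_id=33: stars >= 2 → 159
review_id=34: stars >= 2 → 103
review_id=35: stars >= 2 → 62
review_id=36: ELSE → 235
review_id=37: stars >= 2 → 239
review_id=38: ELSE → 25
review_id=39: stars >= 2 → 227
review_id=40: stars >= 2 → 258
review_id=41: ELSE → 186
review_id=42: stars >= 2 → 65

90, 100, 78, 159, 103, 62, 235, 239, 25, 227, 258, 186, 65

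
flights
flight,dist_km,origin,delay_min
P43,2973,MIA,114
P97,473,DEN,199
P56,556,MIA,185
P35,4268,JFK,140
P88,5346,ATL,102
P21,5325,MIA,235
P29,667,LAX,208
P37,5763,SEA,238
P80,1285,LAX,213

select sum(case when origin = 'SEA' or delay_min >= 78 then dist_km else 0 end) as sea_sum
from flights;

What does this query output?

flight=P43: ✓ → 2973
flight=P97: ✓ → 473
flight=P56: ✓ → 556
flight=P35: ✓ → 4268
flight=P88: ✓ → 5346
flight=P21: ✓ → 5325
flight=P29: ✓ → 667
flight=P37: ✓ → 5763
flight=P80: ✓ → 1285
sea_sum = 2973 + 473 + 556 + 4268 + 5346 + 5325 + 667 + 5763 + 1285 = 26656

26656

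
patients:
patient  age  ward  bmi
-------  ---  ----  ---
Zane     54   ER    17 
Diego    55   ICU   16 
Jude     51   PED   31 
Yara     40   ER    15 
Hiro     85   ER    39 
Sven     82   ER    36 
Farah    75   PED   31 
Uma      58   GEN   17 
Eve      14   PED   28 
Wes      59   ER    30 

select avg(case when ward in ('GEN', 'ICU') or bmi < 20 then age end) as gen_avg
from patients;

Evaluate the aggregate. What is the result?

patient=Zane: ✓ → 54
patient=Diego: ✓ → 55
patient=Jude: ✗
patient=Yara: ✓ → 40
patient=Hiro: ✗
patient=Sven: ✗
patient=Farah: ✗
patient=Uma: ✓ → 58
patient=Eve: ✗
patient=Wes: ✗
gen_avg = (54 + 55 + 40 + 58) / 4 = 51.75

51.75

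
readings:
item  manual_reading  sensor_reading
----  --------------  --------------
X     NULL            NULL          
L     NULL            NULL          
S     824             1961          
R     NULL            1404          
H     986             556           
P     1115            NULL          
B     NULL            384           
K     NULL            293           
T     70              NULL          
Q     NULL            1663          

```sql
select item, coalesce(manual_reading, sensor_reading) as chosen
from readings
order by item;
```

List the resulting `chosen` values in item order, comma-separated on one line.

384, 986, 293, NULL, 1115, 1663, 1404, 824, 70, NULL

item=B: manual_reading=NULL, sensor_reading=384 → 384
item=H: manual_reading=986 → 986
item=K: manual_reading=NULL, sensor_reading=293 → 293
item=L: manual_reading=NULL, sensor_reading=NULL (all NULL) → NULL
item=P: manual_reading=1115 → 1115
item=Q: manual_reading=NULL, sensor_reading=1663 → 1663
item=R: manual_reading=NULL, sensor_reading=1404 → 1404
item=S: manual_reading=824 → 824
item=T: manual_reading=70 → 70
item=X: manual_reading=NULL, sensor_reading=NULL (all NULL) → NULL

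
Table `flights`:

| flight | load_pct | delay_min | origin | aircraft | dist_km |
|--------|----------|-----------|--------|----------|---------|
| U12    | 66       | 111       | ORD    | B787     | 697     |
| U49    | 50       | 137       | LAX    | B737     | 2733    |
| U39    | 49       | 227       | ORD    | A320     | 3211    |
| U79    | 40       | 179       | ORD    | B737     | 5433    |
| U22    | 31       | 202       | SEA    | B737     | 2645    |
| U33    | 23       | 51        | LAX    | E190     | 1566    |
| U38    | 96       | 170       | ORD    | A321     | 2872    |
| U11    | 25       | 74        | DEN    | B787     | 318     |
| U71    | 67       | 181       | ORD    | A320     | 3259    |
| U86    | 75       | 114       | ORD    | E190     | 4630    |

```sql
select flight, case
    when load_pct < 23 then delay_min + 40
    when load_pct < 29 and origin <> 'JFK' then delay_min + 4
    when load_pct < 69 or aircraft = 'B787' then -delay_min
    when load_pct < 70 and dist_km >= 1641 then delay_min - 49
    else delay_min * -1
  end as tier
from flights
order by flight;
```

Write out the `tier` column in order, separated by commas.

78, -111, -202, 55, -170, -227, -137, -181, -179, -114

flight=U11: load_pct < 29 and origin <> 'JFK' → 78
flight=U12: load_pct < 69 or aircraft = 'B787' → -111
flight=U22: load_pct < 69 or aircraft = 'B787' → -202
flight=U33: load_pct < 29 and origin <> 'JFK' → 55
flight=U38: ELSE → -170
flight=U39: load_pct < 69 or aircraft = 'B787' → -227
flight=U49: load_pct < 69 or aircraft = 'B787' → -137
flight=U71: load_pct < 69 or aircraft = 'B787' → -181
flight=U79: load_pct < 69 or aircraft = 'B787' → -179
flight=U86: ELSE → -114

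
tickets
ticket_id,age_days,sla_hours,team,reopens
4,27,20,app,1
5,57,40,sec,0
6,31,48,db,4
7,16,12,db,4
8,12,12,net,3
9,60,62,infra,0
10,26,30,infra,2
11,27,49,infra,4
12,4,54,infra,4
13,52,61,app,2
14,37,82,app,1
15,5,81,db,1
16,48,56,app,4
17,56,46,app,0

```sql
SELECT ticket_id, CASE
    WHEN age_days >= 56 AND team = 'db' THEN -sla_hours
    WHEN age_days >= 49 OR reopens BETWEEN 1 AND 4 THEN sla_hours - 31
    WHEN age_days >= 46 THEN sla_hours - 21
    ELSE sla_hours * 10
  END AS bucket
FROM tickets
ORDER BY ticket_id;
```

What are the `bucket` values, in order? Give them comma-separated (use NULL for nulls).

ticket_id=4: age_days >= 49 OR reopens BETWEEN 1 AND 4 → -11
ticket_id=5: age_days >= 49 OR reopens BETWEEN 1 AND 4 → 9
ticket_id=6: age_days >= 49 OR reopens BETWEEN 1 AND 4 → 17
ticket_id=7: age_days >= 49 OR reopens BETWEEN 1 AND 4 → -19
ticket_id=8: age_days >= 49 OR reopens BETWEEN 1 AND 4 → -19
ticket_id=9: age_days >= 49 OR reopens BETWEEN 1 AND 4 → 31
ticket_id=10: age_days >= 49 OR reopens BETWEEN 1 AND 4 → -1
ticket_id=11: age_days >= 49 OR reopens BETWEEN 1 AND 4 → 18
ticket_id=12: age_days >= 49 OR reopens BETWEEN 1 AND 4 → 23
ticket_id=13: age_days >= 49 OR reopens BETWEEN 1 AND 4 → 30
ticket_id=14: age_days >= 49 OR reopens BETWEEN 1 AND 4 → 51
ticket_id=15: age_days >= 49 OR reopens BETWEEN 1 AND 4 → 50
ticket_id=16: age_days >= 49 OR reopens BETWEEN 1 AND 4 → 25
ticket_id=17: age_days >= 49 OR reopens BETWEEN 1 AND 4 → 15

-11, 9, 17, -19, -19, 31, -1, 18, 23, 30, 51, 50, 25, 15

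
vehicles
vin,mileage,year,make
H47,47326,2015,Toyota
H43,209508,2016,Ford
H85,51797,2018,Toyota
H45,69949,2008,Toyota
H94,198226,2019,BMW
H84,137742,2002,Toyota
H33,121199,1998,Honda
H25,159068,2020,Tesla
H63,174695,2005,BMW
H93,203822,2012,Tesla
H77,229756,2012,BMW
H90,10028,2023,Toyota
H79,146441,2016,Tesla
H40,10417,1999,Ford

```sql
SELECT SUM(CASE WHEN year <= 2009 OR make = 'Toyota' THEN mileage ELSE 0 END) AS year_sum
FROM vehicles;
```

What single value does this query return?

vin=H47: ✓ → 47326
vin=H43: ✗
vin=H85: ✓ → 51797
vin=H45: ✓ → 69949
vin=H94: ✗
vin=H84: ✓ → 137742
vin=H33: ✓ → 121199
vin=H25: ✗
vin=H63: ✓ → 174695
vin=H93: ✗
vin=H77: ✗
vin=H90: ✓ → 10028
vin=H79: ✗
vin=H40: ✓ → 10417
year_sum = 47326 + 51797 + 69949 + 137742 + 121199 + 174695 + 10028 + 10417 = 623153

623153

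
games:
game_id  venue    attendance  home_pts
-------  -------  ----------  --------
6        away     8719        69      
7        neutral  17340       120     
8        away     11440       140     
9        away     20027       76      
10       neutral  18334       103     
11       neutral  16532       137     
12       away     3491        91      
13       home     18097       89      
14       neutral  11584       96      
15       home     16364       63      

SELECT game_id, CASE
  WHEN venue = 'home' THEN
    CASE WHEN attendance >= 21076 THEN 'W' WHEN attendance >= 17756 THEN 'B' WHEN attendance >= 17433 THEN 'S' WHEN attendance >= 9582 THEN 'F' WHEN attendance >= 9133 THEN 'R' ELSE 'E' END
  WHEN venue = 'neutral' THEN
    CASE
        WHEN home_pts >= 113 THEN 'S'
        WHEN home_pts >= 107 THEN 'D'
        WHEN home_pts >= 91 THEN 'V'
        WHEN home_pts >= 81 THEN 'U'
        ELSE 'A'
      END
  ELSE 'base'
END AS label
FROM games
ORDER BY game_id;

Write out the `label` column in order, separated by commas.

game_id=6: venue='away' → outer ELSE → base
game_id=7: venue='neutral' → inner[home_pts >= 113] → S
game_id=8: venue='away' → outer ELSE → base
game_id=9: venue='away' → outer ELSE → base
game_id=10: venue='neutral' → inner[home_pts >= 91] → V
game_id=11: venue='neutral' → inner[home_pts >= 113] → S
game_id=12: venue='away' → outer ELSE → base
game_id=13: venue='home' → inner[attendance >= 17756] → B
game_id=14: venue='neutral' → inner[home_pts >= 91] → V
game_id=15: venue='home' → inner[attendance >= 9582] → F

base, S, base, base, V, S, base, B, V, F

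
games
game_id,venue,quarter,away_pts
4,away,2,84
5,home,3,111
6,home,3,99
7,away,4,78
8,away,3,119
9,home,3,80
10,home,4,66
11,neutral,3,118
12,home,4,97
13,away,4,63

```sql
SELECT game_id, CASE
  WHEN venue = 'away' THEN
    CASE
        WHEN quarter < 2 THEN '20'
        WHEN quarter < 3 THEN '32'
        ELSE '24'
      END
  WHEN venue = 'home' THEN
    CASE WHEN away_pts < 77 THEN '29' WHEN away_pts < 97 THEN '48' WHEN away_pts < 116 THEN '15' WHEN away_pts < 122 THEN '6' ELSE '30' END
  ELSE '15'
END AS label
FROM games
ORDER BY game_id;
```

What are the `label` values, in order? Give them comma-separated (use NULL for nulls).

32, 15, 15, 24, 24, 48, 29, 15, 15, 24

game_id=4: venue='away' → inner[quarter < 3] → 32
game_id=5: venue='home' → inner[away_pts < 116] → 15
game_id=6: venue='home' → inner[away_pts < 116] → 15
game_id=7: venue='away' → inner[ELSE] → 24
game_id=8: venue='away' → inner[ELSE] → 24
game_id=9: venue='home' → inner[away_pts < 97] → 48
game_id=10: venue='home' → inner[away_pts < 77] → 29
game_id=11: venue='neutral' → outer ELSE → 15
game_id=12: venue='home' → inner[away_pts < 116] → 15
game_id=13: venue='away' → inner[ELSE] → 24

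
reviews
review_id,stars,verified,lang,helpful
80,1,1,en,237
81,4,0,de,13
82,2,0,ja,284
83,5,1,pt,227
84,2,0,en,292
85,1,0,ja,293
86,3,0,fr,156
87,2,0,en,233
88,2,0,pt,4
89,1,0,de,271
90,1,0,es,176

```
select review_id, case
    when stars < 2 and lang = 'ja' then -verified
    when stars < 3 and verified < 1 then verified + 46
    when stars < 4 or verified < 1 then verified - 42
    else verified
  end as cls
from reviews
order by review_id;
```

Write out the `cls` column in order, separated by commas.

-41, -42, 46, 1, 46, 0, -42, 46, 46, 46, 46

review_id=80: stars < 4 or verified < 1 → -41
review_id=81: stars < 4 or verified < 1 → -42
review_id=82: stars < 3 and verified < 1 → 46
review_id=83: ELSE → 1
review_id=84: stars < 3 and verified < 1 → 46
review_id=85: stars < 2 and lang = 'ja' → 0
review_id=86: stars < 4 or verified < 1 → -42
review_id=87: stars < 3 and verified < 1 → 46
review_id=88: stars < 3 and verified < 1 → 46
review_id=89: stars < 3 and verified < 1 → 46
review_id=90: stars < 3 and verified < 1 → 46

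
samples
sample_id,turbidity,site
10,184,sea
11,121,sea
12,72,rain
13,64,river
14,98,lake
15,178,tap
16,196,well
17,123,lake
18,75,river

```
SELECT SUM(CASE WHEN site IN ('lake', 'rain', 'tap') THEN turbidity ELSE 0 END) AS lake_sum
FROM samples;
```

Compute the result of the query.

471

sample_id=10: ✗
sample_id=11: ✗
sample_id=12: ✓ → 72
sample_id=13: ✗
sample_id=14: ✓ → 98
sample_id=15: ✓ → 178
sample_id=16: ✗
sample_id=17: ✓ → 123
sample_id=18: ✗
lake_sum = 72 + 98 + 178 + 123 = 471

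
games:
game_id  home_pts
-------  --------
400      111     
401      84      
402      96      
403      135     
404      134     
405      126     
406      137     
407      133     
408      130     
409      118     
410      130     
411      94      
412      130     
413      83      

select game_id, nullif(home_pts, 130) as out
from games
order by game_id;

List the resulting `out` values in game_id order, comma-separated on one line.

game_id=400: home_pts=111 vs 130: differ → 111
game_id=401: home_pts=84 vs 130: differ → 84
game_id=402: home_pts=96 vs 130: differ → 96
game_id=403: home_pts=135 vs 130: differ → 135
game_id=404: home_pts=134 vs 130: differ → 134
game_id=405: home_pts=126 vs 130: differ → 126
game_id=406: home_pts=137 vs 130: differ → 137
game_id=407: home_pts=133 vs 130: differ → 133
game_id=408: home_pts=130 vs 130: equal → NULL
game_id=409: home_pts=118 vs 130: differ → 118
game_id=410: home_pts=130 vs 130: equal → NULL
game_id=411: home_pts=94 vs 130: differ → 94
game_id=412: home_pts=130 vs 130: equal → NULL
game_id=413: home_pts=83 vs 130: differ → 83

111, 84, 96, 135, 134, 126, 137, 133, NULL, 118, NULL, 94, NULL, 83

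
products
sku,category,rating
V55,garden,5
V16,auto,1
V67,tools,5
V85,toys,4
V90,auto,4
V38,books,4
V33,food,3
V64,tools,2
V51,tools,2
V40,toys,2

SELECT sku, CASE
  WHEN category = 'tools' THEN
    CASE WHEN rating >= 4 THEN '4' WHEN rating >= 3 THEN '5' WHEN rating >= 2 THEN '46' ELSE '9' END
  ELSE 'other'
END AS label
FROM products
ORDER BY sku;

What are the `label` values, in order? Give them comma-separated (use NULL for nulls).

other, other, other, other, 46, other, 46, 4, other, other

sku=V16: category='auto' → outer ELSE → other
sku=V33: category='food' → outer ELSE → other
sku=V38: category='books' → outer ELSE → other
sku=V40: category='toys' → outer ELSE → other
sku=V51: category='tools' → inner[rating >= 2] → 46
sku=V55: category='garden' → outer ELSE → other
sku=V64: category='tools' → inner[rating >= 2] → 46
sku=V67: category='tools' → inner[rating >= 4] → 4
sku=V85: category='toys' → outer ELSE → other
sku=V90: category='auto' → outer ELSE → other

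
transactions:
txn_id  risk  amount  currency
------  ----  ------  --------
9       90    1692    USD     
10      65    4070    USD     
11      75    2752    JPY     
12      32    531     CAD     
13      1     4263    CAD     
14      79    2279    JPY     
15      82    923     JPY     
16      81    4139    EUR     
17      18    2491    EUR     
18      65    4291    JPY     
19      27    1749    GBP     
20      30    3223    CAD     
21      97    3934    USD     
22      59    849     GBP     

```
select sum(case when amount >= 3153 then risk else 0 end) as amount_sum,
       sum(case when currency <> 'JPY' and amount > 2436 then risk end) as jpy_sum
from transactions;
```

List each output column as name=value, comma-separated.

[amount_sum: amount >= 3153]
txn_id=9: ✗
txn_id=10: ✓ → 65
txn_id=11: ✗
txn_id=12: ✗
txn_id=13: ✓ → 1
txn_id=14: ✗
txn_id=15: ✗
txn_id=16: ✓ → 81
txn_id=17: ✗
txn_id=18: ✓ → 65
txn_id=19: ✗
txn_id=20: ✓ → 30
txn_id=21: ✓ → 97
txn_id=22: ✗
amount_sum = 65 + 1 + 81 + 65 + 30 + 97 = 339
—
[jpy_sum: currency <> 'JPY' and amount > 2436]
txn_id=9: ✗
txn_id=10: ✓ → 65
txn_id=11: ✗
txn_id=12: ✗
txn_id=13: ✓ → 1
txn_id=14: ✗
txn_id=15: ✗
txn_id=16: ✓ → 81
txn_id=17: ✓ → 18
txn_id=18: ✗
txn_id=19: ✗
txn_id=20: ✓ → 30
txn_id=21: ✓ → 97
txn_id=22: ✗
jpy_sum = 65 + 1 + 81 + 18 + 30 + 97 = 292

amount_sum=339, jpy_sum=292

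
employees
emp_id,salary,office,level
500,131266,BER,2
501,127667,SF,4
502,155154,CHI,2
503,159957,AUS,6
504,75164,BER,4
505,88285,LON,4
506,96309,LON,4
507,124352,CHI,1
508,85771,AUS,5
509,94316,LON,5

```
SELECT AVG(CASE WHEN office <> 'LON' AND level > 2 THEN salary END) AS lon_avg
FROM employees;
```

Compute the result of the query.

112139.75

emp_id=500: ✗
emp_id=501: ✓ → 127667
emp_id=502: ✗
emp_id=503: ✓ → 159957
emp_id=504: ✓ → 75164
emp_id=505: ✗
emp_id=506: ✗
emp_id=507: ✗
emp_id=508: ✓ → 85771
emp_id=509: ✗
lon_avg = (127667 + 159957 + 75164 + 85771) / 4 = 112139.75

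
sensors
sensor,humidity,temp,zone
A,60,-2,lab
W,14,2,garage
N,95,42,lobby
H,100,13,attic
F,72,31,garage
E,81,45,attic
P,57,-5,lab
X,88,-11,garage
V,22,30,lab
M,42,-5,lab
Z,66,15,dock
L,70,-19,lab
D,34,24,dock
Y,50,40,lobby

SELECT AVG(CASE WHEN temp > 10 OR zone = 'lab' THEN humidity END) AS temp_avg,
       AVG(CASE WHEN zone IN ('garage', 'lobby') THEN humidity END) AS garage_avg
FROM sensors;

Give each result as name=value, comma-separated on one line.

[temp_avg: temp > 10 OR zone = 'lab']
sensor=A: ✓ → 60
sensor=W: ✗
sensor=N: ✓ → 95
sensor=H: ✓ → 100
sensor=F: ✓ → 72
sensor=E: ✓ → 81
sensor=P: ✓ → 57
sensor=X: ✗
sensor=V: ✓ → 22
sensor=M: ✓ → 42
sensor=Z: ✓ → 66
sensor=L: ✓ → 70
sensor=D: ✓ → 34
sensor=Y: ✓ → 50
temp_avg = (60 + 95 + 100 + 72 + 81 + 57 + 22 + 42 + 66 + 70 + 34 + 50) / 12 = 62.4166666667
—
[garage_avg: zone IN ('garage', 'lobby')]
sensor=A: ✗
sensor=W: ✓ → 14
sensor=N: ✓ → 95
sensor=H: ✗
sensor=F: ✓ → 72
sensor=E: ✗
sensor=P: ✗
sensor=X: ✓ → 88
sensor=V: ✗
sensor=M: ✗
sensor=Z: ✗
sensor=L: ✗
sensor=D: ✗
sensor=Y: ✓ → 50
garage_avg = (14 + 95 + 72 + 88 + 50) / 5 = 63.8

temp_avg=62.4166666667, garage_avg=63.8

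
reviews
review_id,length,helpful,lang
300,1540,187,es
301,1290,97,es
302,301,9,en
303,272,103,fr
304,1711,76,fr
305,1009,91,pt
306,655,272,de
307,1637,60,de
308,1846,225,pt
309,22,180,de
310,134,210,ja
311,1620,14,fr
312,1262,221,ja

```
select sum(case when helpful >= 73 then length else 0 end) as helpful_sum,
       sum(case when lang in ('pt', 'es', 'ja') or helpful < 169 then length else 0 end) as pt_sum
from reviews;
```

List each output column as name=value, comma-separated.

helpful_sum=9741, pt_sum=12622

[helpful_sum: helpful >= 73]
review_id=300: ✓ → 1540
review_id=301: ✓ → 1290
review_id=302: ✗
review_id=303: ✓ → 272
review_id=304: ✓ → 1711
review_id=305: ✓ → 1009
review_id=306: ✓ → 655
review_id=307: ✗
review_id=308: ✓ → 1846
review_id=309: ✓ → 22
review_id=310: ✓ → 134
review_id=311: ✗
review_id=312: ✓ → 1262
helpful_sum = 1540 + 1290 + 272 + 1711 + 1009 + 655 + 1846 + 22 + 134 + 1262 = 9741
—
[pt_sum: lang in ('pt', 'es', 'ja') or helpful < 169]
review_id=300: ✓ → 1540
review_id=301: ✓ → 1290
review_id=302: ✓ → 301
review_id=303: ✓ → 272
review_id=304: ✓ → 1711
review_id=305: ✓ → 1009
review_id=306: ✗
review_id=307: ✓ → 1637
review_id=308: ✓ → 1846
review_id=309: ✗
review_id=310: ✓ → 134
review_id=311: ✓ → 1620
review_id=312: ✓ → 1262
pt_sum = 1540 + 1290 + 301 + 272 + 1711 + 1009 + 1637 + 1846 + 134 + 1620 + 1262 = 12622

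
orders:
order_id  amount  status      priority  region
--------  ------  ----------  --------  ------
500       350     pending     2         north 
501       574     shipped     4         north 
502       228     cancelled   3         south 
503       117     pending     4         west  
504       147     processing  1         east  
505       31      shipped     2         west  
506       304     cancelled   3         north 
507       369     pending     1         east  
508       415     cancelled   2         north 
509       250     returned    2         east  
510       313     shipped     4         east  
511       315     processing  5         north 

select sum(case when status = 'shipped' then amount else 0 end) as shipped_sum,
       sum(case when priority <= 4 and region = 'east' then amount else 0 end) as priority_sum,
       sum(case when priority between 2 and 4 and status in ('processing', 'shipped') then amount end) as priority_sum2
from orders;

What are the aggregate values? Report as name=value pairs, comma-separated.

[shipped_sum: status = 'shipped']
order_id=500: ✗
order_id=501: ✓ → 574
order_id=502: ✗
order_id=503: ✗
order_id=504: ✗
order_id=505: ✓ → 31
order_id=506: ✗
order_id=507: ✗
order_id=508: ✗
order_id=509: ✗
order_id=510: ✓ → 313
order_id=511: ✗
shipped_sum = 574 + 31 + 313 = 918
—
[priority_sum: priority <= 4 and region = 'east']
order_id=500: ✗
order_id=501: ✗
order_id=502: ✗
order_id=503: ✗
order_id=504: ✓ → 147
order_id=505: ✗
order_id=506: ✗
order_id=507: ✓ → 369
order_id=508: ✗
order_id=509: ✓ → 250
order_id=510: ✓ → 313
order_id=511: ✗
priority_sum = 147 + 369 + 250 + 313 = 1079
—
[priority_sum2: priority between 2 and 4 and status in ('processing', 'shipped')]
order_id=500: ✗
order_id=501: ✓ → 574
order_id=502: ✗
order_id=503: ✗
order_id=504: ✗
order_id=505: ✓ → 31
order_id=506: ✗
order_id=507: ✗
order_id=508: ✗
order_id=509: ✗
order_id=510: ✓ → 313
order_id=511: ✗
priority_sum2 = 574 + 31 + 313 = 918

shipped_sum=918, priority_sum=1079, priority_sum2=918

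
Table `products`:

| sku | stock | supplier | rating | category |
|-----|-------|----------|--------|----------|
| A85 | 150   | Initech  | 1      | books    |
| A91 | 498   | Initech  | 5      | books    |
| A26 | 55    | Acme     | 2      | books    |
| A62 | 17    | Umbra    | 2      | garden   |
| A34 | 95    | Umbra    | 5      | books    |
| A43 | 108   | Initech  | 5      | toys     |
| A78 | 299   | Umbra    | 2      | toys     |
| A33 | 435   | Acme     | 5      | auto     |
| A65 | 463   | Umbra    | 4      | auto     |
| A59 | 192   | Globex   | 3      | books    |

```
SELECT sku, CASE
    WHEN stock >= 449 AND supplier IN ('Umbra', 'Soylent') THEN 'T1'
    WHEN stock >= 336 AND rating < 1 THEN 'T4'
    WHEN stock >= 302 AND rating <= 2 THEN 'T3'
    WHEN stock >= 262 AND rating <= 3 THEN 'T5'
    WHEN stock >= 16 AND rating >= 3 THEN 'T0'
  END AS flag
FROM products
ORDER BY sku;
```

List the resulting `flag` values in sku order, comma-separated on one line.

NULL, T0, T0, T0, T0, NULL, T1, T5, NULL, T0

sku=A26: (no match → NULL) → NULL
sku=A33: stock >= 16 AND rating >= 3 → T0
sku=A34: stock >= 16 AND rating >= 3 → T0
sku=A43: stock >= 16 AND rating >= 3 → T0
sku=A59: stock >= 16 AND rating >= 3 → T0
sku=A62: (no match → NULL) → NULL
sku=A65: stock >= 449 AND supplier IN ('Umbra', 'Soylent') → T1
sku=A78: stock >= 262 AND rating <= 3 → T5
sku=A85: (no match → NULL) → NULL
sku=A91: stock >= 16 AND rating >= 3 → T0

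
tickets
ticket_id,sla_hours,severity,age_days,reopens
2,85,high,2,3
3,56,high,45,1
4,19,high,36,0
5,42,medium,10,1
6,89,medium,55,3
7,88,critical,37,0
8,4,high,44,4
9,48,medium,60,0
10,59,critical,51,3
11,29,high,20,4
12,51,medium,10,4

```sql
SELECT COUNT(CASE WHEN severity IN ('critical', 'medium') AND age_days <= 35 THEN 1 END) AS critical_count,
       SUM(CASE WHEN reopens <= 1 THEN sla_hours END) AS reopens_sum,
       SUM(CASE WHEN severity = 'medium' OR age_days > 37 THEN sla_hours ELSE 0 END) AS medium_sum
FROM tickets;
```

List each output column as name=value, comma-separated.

critical_count=2, reopens_sum=253, medium_sum=349

[critical_count: severity IN ('critical', 'medium') AND age_days <= 35]
ticket_id=2: ✗
ticket_id=3: ✗
ticket_id=4: ✗
ticket_id=5: ✓ → 1
ticket_id=6: ✗
ticket_id=7: ✗
ticket_id=8: ✗
ticket_id=9: ✗
ticket_id=10: ✗
ticket_id=11: ✗
ticket_id=12: ✓ → 1
critical_count = COUNT(1, 1) = 2
—
[reopens_sum: reopens <= 1]
ticket_id=2: ✗
ticket_id=3: ✓ → 56
ticket_id=4: ✓ → 19
ticket_id=5: ✓ → 42
ticket_id=6: ✗
ticket_id=7: ✓ → 88
ticket_id=8: ✗
ticket_id=9: ✓ → 48
ticket_id=10: ✗
ticket_id=11: ✗
ticket_id=12: ✗
reopens_sum = 56 + 19 + 42 + 88 + 48 = 253
—
[medium_sum: severity = 'medium' OR age_days > 37]
ticket_id=2: ✗
ticket_id=3: ✓ → 56
ticket_id=4: ✗
ticket_id=5: ✓ → 42
ticket_id=6: ✓ → 89
ticket_id=7: ✗
ticket_id=8: ✓ → 4
ticket_id=9: ✓ → 48
ticket_id=10: ✓ → 59
ticket_id=11: ✗
ticket_id=12: ✓ → 51
medium_sum = 56 + 42 + 89 + 4 + 48 + 59 + 51 = 349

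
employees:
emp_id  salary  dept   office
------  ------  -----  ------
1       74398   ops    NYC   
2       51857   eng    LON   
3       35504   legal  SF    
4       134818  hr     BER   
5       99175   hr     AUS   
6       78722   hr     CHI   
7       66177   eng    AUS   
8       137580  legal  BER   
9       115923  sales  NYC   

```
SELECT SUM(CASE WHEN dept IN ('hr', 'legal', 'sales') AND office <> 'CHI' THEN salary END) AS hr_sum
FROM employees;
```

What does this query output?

523000

emp_id=1: ✗
emp_id=2: ✗
emp_id=3: ✓ → 35504
emp_id=4: ✓ → 134818
emp_id=5: ✓ → 99175
emp_id=6: ✗
emp_id=7: ✗
emp_id=8: ✓ → 137580
emp_id=9: ✓ → 115923
hr_sum = 35504 + 134818 + 99175 + 137580 + 115923 = 523000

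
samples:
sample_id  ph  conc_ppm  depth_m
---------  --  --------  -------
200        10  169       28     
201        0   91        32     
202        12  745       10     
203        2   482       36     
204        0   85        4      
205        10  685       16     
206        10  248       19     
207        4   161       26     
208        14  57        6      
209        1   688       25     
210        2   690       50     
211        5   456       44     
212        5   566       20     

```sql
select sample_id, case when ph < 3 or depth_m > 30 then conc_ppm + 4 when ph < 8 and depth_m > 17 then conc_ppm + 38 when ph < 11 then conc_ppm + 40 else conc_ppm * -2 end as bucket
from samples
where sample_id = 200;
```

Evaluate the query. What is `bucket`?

sample_id = 200: ph=10, conc_ppm=169, depth_m=28.
ph < 3 or depth_m > 30 → false
ph < 8 and depth_m > 17 → false
ph < 11 → true → 209

209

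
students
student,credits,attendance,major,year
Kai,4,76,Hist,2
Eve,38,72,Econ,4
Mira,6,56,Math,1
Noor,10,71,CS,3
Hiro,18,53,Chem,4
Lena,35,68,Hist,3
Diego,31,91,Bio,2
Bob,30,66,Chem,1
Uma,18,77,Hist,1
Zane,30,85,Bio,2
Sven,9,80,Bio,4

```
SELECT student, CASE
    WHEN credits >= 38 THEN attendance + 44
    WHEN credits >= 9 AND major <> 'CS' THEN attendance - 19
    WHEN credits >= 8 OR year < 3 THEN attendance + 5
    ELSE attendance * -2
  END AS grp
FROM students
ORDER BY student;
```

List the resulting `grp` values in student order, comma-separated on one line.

47, 72, 116, 34, 81, 49, 61, 76, 61, 58, 66

student=Bob: credits >= 9 AND major <> 'CS' → 47
student=Diego: credits >= 9 AND major <> 'CS' → 72
student=Eve: credits >= 38 → 116
student=Hiro: credits >= 9 AND major <> 'CS' → 34
student=Kai: credits >= 8 OR year < 3 → 81
student=Lena: credits >= 9 AND major <> 'CS' → 49
student=Mira: credits >= 8 OR year < 3 → 61
student=Noor: credits >= 8 OR year < 3 → 76
student=Sven: credits >= 9 AND major <> 'CS' → 61
student=Uma: credits >= 9 AND major <> 'CS' → 58
student=Zane: credits >= 9 AND major <> 'CS' → 66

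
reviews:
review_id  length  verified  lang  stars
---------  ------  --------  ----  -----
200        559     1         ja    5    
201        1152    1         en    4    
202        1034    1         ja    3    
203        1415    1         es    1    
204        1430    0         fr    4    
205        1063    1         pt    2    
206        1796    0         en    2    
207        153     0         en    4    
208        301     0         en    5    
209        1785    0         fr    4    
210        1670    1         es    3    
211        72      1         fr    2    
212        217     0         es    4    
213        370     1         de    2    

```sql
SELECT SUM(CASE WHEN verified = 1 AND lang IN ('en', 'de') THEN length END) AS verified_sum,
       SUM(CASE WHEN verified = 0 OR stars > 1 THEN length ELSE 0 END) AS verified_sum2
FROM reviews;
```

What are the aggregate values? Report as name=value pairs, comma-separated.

verified_sum=1522, verified_sum2=11602

[verified_sum: verified = 1 AND lang IN ('en', 'de')]
review_id=200: ✗
review_id=201: ✓ → 1152
review_id=202: ✗
review_id=203: ✗
review_id=204: ✗
review_id=205: ✗
review_id=206: ✗
review_id=207: ✗
review_id=208: ✗
review_id=209: ✗
review_id=210: ✗
review_id=211: ✗
review_id=212: ✗
review_id=213: ✓ → 370
verified_sum = 1152 + 370 = 1522
—
[verified_sum2: verified = 0 OR stars > 1]
review_id=200: ✓ → 559
review_id=201: ✓ → 1152
review_id=202: ✓ → 1034
review_id=203: ✗
review_id=204: ✓ → 1430
review_id=205: ✓ → 1063
review_id=206: ✓ → 1796
review_id=207: ✓ → 153
review_id=208: ✓ → 301
review_id=209: ✓ → 1785
review_id=210: ✓ → 1670
review_id=211: ✓ → 72
review_id=212: ✓ → 217
review_id=213: ✓ → 370
verified_sum2 = 559 + 1152 + 1034 + 1430 + 1063 + 1796 + 153 + 301 + 1785 + 1670 + 72 + 217 + 370 = 11602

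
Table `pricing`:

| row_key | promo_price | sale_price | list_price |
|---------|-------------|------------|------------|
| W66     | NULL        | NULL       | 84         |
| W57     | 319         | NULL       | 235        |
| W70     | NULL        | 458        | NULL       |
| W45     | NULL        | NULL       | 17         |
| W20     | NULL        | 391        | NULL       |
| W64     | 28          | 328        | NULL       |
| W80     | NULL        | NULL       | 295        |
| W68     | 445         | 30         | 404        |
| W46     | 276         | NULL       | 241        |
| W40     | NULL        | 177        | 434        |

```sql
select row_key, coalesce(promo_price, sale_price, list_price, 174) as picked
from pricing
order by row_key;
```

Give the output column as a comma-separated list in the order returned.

391, 177, 17, 276, 319, 28, 84, 445, 458, 295

row_key=W20: promo_price=NULL, sale_price=391 → 391
row_key=W40: promo_price=NULL, sale_price=177 → 177
row_key=W45: promo_price=NULL, sale_price=NULL, list_price=17 → 17
row_key=W46: promo_price=276 → 276
row_key=W57: promo_price=319 → 319
row_key=W64: promo_price=28 → 28
row_key=W66: promo_price=NULL, sale_price=NULL, list_price=84 → 84
row_key=W68: promo_price=445 → 445
row_key=W70: promo_price=NULL, sale_price=458 → 458
row_key=W80: promo_price=NULL, sale_price=NULL, list_price=295 → 295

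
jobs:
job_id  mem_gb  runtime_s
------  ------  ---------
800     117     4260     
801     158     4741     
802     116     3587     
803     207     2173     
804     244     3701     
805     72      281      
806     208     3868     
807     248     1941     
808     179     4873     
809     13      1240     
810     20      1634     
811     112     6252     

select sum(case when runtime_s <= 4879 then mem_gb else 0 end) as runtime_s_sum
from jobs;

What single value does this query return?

job_id=800: ✓ → 117
job_id=801: ✓ → 158
job_id=802: ✓ → 116
job_id=803: ✓ → 207
job_id=804: ✓ → 244
job_id=805: ✓ → 72
job_id=806: ✓ → 208
job_id=807: ✓ → 248
job_id=808: ✓ → 179
job_id=809: ✓ → 13
job_id=810: ✓ → 20
job_id=811: ✗
runtime_s_sum = 117 + 158 + 116 + 207 + 244 + 72 + 208 + 248 + 179 + 13 + 20 = 1582

1582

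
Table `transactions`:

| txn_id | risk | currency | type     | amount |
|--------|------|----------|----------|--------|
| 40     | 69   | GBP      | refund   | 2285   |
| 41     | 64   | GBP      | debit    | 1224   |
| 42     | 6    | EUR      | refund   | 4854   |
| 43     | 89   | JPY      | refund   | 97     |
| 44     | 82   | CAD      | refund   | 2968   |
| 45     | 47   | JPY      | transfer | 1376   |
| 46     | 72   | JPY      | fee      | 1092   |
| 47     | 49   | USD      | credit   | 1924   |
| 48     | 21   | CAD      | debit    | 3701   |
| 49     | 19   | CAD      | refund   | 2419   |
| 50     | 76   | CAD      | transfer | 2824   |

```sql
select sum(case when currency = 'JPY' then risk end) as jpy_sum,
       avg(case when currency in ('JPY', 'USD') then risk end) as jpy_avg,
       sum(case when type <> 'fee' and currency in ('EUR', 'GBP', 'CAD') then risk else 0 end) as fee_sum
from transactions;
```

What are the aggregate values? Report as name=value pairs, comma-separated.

[jpy_sum: currency = 'JPY']
txn_id=40: ✗
txn_id=41: ✗
txn_id=42: ✗
txn_id=43: ✓ → 89
txn_id=44: ✗
txn_id=45: ✓ → 47
txn_id=46: ✓ → 72
txn_id=47: ✗
txn_id=48: ✗
txn_id=49: ✗
txn_id=50: ✗
jpy_sum = 89 + 47 + 72 = 208
—
[jpy_avg: currency in ('JPY', 'USD')]
txn_id=40: ✗
txn_id=41: ✗
txn_id=42: ✗
txn_id=43: ✓ → 89
txn_id=44: ✗
txn_id=45: ✓ → 47
txn_id=46: ✓ → 72
txn_id=47: ✓ → 49
txn_id=48: ✗
txn_id=49: ✗
txn_id=50: ✗
jpy_avg = (89 + 47 + 72 + 49) / 4 = 64.25
—
[fee_sum: type <> 'fee' and currency in ('EUR', 'GBP', 'CAD')]
txn_id=40: ✓ → 69
txn_id=41: ✓ → 64
txn_id=42: ✓ → 6
txn_id=43: ✗
txn_id=44: ✓ → 82
txn_id=45: ✗
txn_id=46: ✗
txn_id=47: ✗
txn_id=48: ✓ → 21
txn_id=49: ✓ → 19
txn_id=50: ✓ → 76
fee_sum = 69 + 64 + 6 + 82 + 21 + 19 + 76 = 337

jpy_sum=208, jpy_avg=64.25, fee_sum=337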